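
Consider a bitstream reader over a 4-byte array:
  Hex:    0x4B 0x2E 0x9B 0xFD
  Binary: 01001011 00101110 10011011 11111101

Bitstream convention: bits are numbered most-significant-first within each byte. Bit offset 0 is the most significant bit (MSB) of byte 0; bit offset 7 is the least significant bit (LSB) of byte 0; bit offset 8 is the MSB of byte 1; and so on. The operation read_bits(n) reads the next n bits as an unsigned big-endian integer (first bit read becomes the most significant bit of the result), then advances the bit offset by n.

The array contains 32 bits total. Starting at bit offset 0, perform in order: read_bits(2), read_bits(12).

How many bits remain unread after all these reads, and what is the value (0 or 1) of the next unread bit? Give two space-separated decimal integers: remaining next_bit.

Answer: 18 1

Derivation:
Read 1: bits[0:2] width=2 -> value=1 (bin 01); offset now 2 = byte 0 bit 2; 30 bits remain
Read 2: bits[2:14] width=12 -> value=715 (bin 001011001011); offset now 14 = byte 1 bit 6; 18 bits remain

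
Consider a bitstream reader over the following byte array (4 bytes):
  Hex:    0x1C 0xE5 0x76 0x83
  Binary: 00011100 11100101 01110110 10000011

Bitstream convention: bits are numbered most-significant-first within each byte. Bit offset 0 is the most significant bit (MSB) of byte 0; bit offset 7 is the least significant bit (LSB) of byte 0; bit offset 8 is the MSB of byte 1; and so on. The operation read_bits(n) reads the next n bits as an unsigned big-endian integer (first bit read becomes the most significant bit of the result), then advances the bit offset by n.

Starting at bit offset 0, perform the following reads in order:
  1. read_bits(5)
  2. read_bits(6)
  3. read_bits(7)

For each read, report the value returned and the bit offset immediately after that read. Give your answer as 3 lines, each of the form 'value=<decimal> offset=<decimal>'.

Answer: value=3 offset=5
value=39 offset=11
value=21 offset=18

Derivation:
Read 1: bits[0:5] width=5 -> value=3 (bin 00011); offset now 5 = byte 0 bit 5; 27 bits remain
Read 2: bits[5:11] width=6 -> value=39 (bin 100111); offset now 11 = byte 1 bit 3; 21 bits remain
Read 3: bits[11:18] width=7 -> value=21 (bin 0010101); offset now 18 = byte 2 bit 2; 14 bits remain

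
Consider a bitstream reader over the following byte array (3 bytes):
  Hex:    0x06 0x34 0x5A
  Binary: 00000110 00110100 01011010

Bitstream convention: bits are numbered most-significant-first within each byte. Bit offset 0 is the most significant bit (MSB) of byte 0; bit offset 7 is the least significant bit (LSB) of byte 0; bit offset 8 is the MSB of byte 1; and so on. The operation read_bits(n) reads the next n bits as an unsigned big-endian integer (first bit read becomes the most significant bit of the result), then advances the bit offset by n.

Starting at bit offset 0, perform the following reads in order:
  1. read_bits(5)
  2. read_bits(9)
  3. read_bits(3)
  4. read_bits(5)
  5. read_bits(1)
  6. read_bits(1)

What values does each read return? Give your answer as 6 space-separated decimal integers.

Answer: 0 397 0 22 1 0

Derivation:
Read 1: bits[0:5] width=5 -> value=0 (bin 00000); offset now 5 = byte 0 bit 5; 19 bits remain
Read 2: bits[5:14] width=9 -> value=397 (bin 110001101); offset now 14 = byte 1 bit 6; 10 bits remain
Read 3: bits[14:17] width=3 -> value=0 (bin 000); offset now 17 = byte 2 bit 1; 7 bits remain
Read 4: bits[17:22] width=5 -> value=22 (bin 10110); offset now 22 = byte 2 bit 6; 2 bits remain
Read 5: bits[22:23] width=1 -> value=1 (bin 1); offset now 23 = byte 2 bit 7; 1 bits remain
Read 6: bits[23:24] width=1 -> value=0 (bin 0); offset now 24 = byte 3 bit 0; 0 bits remain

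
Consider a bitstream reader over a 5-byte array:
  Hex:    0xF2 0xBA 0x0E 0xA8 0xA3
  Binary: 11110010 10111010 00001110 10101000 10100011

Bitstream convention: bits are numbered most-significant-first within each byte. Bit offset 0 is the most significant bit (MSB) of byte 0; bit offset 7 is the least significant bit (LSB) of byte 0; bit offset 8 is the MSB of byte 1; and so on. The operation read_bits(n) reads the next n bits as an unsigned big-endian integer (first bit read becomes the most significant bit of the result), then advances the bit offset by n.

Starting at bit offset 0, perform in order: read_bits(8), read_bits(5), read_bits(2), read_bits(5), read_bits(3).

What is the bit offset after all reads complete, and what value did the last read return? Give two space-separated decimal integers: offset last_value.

Read 1: bits[0:8] width=8 -> value=242 (bin 11110010); offset now 8 = byte 1 bit 0; 32 bits remain
Read 2: bits[8:13] width=5 -> value=23 (bin 10111); offset now 13 = byte 1 bit 5; 27 bits remain
Read 3: bits[13:15] width=2 -> value=1 (bin 01); offset now 15 = byte 1 bit 7; 25 bits remain
Read 4: bits[15:20] width=5 -> value=0 (bin 00000); offset now 20 = byte 2 bit 4; 20 bits remain
Read 5: bits[20:23] width=3 -> value=7 (bin 111); offset now 23 = byte 2 bit 7; 17 bits remain

Answer: 23 7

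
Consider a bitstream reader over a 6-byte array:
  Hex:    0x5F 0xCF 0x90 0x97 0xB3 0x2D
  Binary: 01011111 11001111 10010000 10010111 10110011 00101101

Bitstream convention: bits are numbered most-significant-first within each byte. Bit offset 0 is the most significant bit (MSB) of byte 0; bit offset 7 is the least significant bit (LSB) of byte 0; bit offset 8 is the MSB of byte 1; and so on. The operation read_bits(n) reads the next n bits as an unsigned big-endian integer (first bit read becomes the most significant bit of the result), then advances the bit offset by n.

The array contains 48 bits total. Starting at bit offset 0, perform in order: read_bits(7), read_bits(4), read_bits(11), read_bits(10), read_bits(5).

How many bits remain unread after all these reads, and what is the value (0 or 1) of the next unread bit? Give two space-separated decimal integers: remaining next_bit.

Answer: 11 0

Derivation:
Read 1: bits[0:7] width=7 -> value=47 (bin 0101111); offset now 7 = byte 0 bit 7; 41 bits remain
Read 2: bits[7:11] width=4 -> value=14 (bin 1110); offset now 11 = byte 1 bit 3; 37 bits remain
Read 3: bits[11:22] width=11 -> value=996 (bin 01111100100); offset now 22 = byte 2 bit 6; 26 bits remain
Read 4: bits[22:32] width=10 -> value=151 (bin 0010010111); offset now 32 = byte 4 bit 0; 16 bits remain
Read 5: bits[32:37] width=5 -> value=22 (bin 10110); offset now 37 = byte 4 bit 5; 11 bits remain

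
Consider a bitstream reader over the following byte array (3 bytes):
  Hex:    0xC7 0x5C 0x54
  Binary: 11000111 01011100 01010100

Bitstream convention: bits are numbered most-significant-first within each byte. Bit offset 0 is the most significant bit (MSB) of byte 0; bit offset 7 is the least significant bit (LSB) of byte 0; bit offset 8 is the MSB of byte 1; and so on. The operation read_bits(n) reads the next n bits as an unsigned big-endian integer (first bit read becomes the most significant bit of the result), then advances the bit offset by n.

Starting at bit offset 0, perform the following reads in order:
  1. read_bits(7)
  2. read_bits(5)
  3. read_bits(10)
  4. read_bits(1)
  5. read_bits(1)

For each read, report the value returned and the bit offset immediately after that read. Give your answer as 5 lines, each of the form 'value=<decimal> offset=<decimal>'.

Answer: value=99 offset=7
value=21 offset=12
value=789 offset=22
value=0 offset=23
value=0 offset=24

Derivation:
Read 1: bits[0:7] width=7 -> value=99 (bin 1100011); offset now 7 = byte 0 bit 7; 17 bits remain
Read 2: bits[7:12] width=5 -> value=21 (bin 10101); offset now 12 = byte 1 bit 4; 12 bits remain
Read 3: bits[12:22] width=10 -> value=789 (bin 1100010101); offset now 22 = byte 2 bit 6; 2 bits remain
Read 4: bits[22:23] width=1 -> value=0 (bin 0); offset now 23 = byte 2 bit 7; 1 bits remain
Read 5: bits[23:24] width=1 -> value=0 (bin 0); offset now 24 = byte 3 bit 0; 0 bits remain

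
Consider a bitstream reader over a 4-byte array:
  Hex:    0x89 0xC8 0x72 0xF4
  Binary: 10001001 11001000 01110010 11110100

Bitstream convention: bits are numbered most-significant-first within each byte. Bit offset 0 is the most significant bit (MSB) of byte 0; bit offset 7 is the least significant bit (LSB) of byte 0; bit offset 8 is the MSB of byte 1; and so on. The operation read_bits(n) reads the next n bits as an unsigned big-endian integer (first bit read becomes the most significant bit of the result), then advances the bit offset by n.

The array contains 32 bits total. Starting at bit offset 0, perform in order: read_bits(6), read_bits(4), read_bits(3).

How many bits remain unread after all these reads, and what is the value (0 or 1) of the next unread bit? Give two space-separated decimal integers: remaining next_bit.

Answer: 19 0

Derivation:
Read 1: bits[0:6] width=6 -> value=34 (bin 100010); offset now 6 = byte 0 bit 6; 26 bits remain
Read 2: bits[6:10] width=4 -> value=7 (bin 0111); offset now 10 = byte 1 bit 2; 22 bits remain
Read 3: bits[10:13] width=3 -> value=1 (bin 001); offset now 13 = byte 1 bit 5; 19 bits remain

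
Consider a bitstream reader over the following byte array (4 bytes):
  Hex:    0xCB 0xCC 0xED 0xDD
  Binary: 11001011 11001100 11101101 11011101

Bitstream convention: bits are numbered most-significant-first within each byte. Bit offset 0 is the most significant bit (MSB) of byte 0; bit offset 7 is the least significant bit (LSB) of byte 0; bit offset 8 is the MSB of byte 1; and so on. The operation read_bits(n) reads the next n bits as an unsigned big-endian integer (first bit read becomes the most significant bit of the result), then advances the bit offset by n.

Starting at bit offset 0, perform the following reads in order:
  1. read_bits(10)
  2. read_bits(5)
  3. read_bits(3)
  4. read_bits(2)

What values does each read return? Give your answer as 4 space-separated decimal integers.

Read 1: bits[0:10] width=10 -> value=815 (bin 1100101111); offset now 10 = byte 1 bit 2; 22 bits remain
Read 2: bits[10:15] width=5 -> value=6 (bin 00110); offset now 15 = byte 1 bit 7; 17 bits remain
Read 3: bits[15:18] width=3 -> value=3 (bin 011); offset now 18 = byte 2 bit 2; 14 bits remain
Read 4: bits[18:20] width=2 -> value=2 (bin 10); offset now 20 = byte 2 bit 4; 12 bits remain

Answer: 815 6 3 2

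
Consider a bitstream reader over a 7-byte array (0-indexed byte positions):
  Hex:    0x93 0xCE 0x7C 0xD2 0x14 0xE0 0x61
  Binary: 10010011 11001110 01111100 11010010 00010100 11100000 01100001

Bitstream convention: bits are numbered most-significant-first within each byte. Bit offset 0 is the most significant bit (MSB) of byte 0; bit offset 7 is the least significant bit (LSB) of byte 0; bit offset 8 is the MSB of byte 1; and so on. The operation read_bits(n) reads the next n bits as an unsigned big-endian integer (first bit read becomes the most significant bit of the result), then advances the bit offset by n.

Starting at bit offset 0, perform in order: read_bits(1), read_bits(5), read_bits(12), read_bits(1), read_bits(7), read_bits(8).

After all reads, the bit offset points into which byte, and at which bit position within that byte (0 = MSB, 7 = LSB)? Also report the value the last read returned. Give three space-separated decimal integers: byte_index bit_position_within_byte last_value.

Read 1: bits[0:1] width=1 -> value=1 (bin 1); offset now 1 = byte 0 bit 1; 55 bits remain
Read 2: bits[1:6] width=5 -> value=4 (bin 00100); offset now 6 = byte 0 bit 6; 50 bits remain
Read 3: bits[6:18] width=12 -> value=3897 (bin 111100111001); offset now 18 = byte 2 bit 2; 38 bits remain
Read 4: bits[18:19] width=1 -> value=1 (bin 1); offset now 19 = byte 2 bit 3; 37 bits remain
Read 5: bits[19:26] width=7 -> value=115 (bin 1110011); offset now 26 = byte 3 bit 2; 30 bits remain
Read 6: bits[26:34] width=8 -> value=72 (bin 01001000); offset now 34 = byte 4 bit 2; 22 bits remain

Answer: 4 2 72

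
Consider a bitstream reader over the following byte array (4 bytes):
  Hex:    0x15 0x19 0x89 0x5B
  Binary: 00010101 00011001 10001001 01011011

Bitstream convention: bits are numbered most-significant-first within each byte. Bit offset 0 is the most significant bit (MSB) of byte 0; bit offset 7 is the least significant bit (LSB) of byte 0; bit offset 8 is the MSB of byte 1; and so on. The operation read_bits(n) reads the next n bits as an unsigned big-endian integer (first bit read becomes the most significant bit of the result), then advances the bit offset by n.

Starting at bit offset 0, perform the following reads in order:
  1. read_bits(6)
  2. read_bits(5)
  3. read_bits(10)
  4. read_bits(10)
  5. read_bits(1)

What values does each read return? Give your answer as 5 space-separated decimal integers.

Read 1: bits[0:6] width=6 -> value=5 (bin 000101); offset now 6 = byte 0 bit 6; 26 bits remain
Read 2: bits[6:11] width=5 -> value=8 (bin 01000); offset now 11 = byte 1 bit 3; 21 bits remain
Read 3: bits[11:21] width=10 -> value=817 (bin 1100110001); offset now 21 = byte 2 bit 5; 11 bits remain
Read 4: bits[21:31] width=10 -> value=173 (bin 0010101101); offset now 31 = byte 3 bit 7; 1 bits remain
Read 5: bits[31:32] width=1 -> value=1 (bin 1); offset now 32 = byte 4 bit 0; 0 bits remain

Answer: 5 8 817 173 1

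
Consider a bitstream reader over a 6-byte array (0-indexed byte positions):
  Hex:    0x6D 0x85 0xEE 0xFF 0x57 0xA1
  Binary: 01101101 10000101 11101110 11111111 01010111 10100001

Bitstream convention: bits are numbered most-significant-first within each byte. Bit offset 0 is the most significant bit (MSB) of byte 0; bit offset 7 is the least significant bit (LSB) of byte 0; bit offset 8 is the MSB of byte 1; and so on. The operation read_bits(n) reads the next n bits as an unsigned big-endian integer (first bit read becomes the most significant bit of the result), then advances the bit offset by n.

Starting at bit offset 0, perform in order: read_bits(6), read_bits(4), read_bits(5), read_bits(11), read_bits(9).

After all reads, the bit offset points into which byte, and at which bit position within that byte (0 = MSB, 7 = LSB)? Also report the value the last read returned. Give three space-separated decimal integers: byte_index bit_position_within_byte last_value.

Answer: 4 3 506

Derivation:
Read 1: bits[0:6] width=6 -> value=27 (bin 011011); offset now 6 = byte 0 bit 6; 42 bits remain
Read 2: bits[6:10] width=4 -> value=6 (bin 0110); offset now 10 = byte 1 bit 2; 38 bits remain
Read 3: bits[10:15] width=5 -> value=2 (bin 00010); offset now 15 = byte 1 bit 7; 33 bits remain
Read 4: bits[15:26] width=11 -> value=1979 (bin 11110111011); offset now 26 = byte 3 bit 2; 22 bits remain
Read 5: bits[26:35] width=9 -> value=506 (bin 111111010); offset now 35 = byte 4 bit 3; 13 bits remain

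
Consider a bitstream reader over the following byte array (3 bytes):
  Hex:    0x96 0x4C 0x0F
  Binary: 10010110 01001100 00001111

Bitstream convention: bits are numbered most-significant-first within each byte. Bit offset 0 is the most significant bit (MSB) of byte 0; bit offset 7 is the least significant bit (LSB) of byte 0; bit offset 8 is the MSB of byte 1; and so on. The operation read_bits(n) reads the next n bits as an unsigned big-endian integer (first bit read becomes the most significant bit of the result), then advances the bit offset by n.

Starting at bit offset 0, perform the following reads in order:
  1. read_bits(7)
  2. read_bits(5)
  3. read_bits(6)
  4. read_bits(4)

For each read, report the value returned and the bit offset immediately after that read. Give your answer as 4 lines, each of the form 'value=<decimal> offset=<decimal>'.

Read 1: bits[0:7] width=7 -> value=75 (bin 1001011); offset now 7 = byte 0 bit 7; 17 bits remain
Read 2: bits[7:12] width=5 -> value=4 (bin 00100); offset now 12 = byte 1 bit 4; 12 bits remain
Read 3: bits[12:18] width=6 -> value=48 (bin 110000); offset now 18 = byte 2 bit 2; 6 bits remain
Read 4: bits[18:22] width=4 -> value=3 (bin 0011); offset now 22 = byte 2 bit 6; 2 bits remain

Answer: value=75 offset=7
value=4 offset=12
value=48 offset=18
value=3 offset=22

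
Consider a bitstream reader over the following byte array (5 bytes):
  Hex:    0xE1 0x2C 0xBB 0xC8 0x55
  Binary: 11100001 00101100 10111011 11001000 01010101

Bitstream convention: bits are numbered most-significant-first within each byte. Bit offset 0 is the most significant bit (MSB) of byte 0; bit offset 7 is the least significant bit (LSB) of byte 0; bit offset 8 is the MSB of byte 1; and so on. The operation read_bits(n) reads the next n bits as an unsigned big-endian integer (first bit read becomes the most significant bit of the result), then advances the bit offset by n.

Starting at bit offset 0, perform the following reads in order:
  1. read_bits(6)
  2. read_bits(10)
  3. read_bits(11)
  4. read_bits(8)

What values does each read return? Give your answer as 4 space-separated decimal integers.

Read 1: bits[0:6] width=6 -> value=56 (bin 111000); offset now 6 = byte 0 bit 6; 34 bits remain
Read 2: bits[6:16] width=10 -> value=300 (bin 0100101100); offset now 16 = byte 2 bit 0; 24 bits remain
Read 3: bits[16:27] width=11 -> value=1502 (bin 10111011110); offset now 27 = byte 3 bit 3; 13 bits remain
Read 4: bits[27:35] width=8 -> value=66 (bin 01000010); offset now 35 = byte 4 bit 3; 5 bits remain

Answer: 56 300 1502 66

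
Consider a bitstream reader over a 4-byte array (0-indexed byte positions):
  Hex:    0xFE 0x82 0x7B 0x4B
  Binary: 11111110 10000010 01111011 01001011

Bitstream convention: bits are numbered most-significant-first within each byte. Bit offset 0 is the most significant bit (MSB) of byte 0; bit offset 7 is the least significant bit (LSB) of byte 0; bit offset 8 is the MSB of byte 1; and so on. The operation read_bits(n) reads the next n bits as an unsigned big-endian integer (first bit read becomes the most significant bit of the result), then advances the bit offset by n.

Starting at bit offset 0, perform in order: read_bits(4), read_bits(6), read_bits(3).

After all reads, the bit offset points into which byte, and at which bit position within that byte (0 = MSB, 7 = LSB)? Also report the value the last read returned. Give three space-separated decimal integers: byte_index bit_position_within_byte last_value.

Answer: 1 5 0

Derivation:
Read 1: bits[0:4] width=4 -> value=15 (bin 1111); offset now 4 = byte 0 bit 4; 28 bits remain
Read 2: bits[4:10] width=6 -> value=58 (bin 111010); offset now 10 = byte 1 bit 2; 22 bits remain
Read 3: bits[10:13] width=3 -> value=0 (bin 000); offset now 13 = byte 1 bit 5; 19 bits remain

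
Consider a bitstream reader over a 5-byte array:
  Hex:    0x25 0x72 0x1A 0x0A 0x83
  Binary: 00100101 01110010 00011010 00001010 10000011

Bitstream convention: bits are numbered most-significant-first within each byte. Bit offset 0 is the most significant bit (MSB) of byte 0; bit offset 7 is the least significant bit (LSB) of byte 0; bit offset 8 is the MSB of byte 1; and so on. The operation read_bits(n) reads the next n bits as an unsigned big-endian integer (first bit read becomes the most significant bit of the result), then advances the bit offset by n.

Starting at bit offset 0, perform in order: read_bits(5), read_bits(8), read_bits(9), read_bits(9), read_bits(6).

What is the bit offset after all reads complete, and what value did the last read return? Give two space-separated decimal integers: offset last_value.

Read 1: bits[0:5] width=5 -> value=4 (bin 00100); offset now 5 = byte 0 bit 5; 35 bits remain
Read 2: bits[5:13] width=8 -> value=174 (bin 10101110); offset now 13 = byte 1 bit 5; 27 bits remain
Read 3: bits[13:22] width=9 -> value=134 (bin 010000110); offset now 22 = byte 2 bit 6; 18 bits remain
Read 4: bits[22:31] width=9 -> value=261 (bin 100000101); offset now 31 = byte 3 bit 7; 9 bits remain
Read 5: bits[31:37] width=6 -> value=16 (bin 010000); offset now 37 = byte 4 bit 5; 3 bits remain

Answer: 37 16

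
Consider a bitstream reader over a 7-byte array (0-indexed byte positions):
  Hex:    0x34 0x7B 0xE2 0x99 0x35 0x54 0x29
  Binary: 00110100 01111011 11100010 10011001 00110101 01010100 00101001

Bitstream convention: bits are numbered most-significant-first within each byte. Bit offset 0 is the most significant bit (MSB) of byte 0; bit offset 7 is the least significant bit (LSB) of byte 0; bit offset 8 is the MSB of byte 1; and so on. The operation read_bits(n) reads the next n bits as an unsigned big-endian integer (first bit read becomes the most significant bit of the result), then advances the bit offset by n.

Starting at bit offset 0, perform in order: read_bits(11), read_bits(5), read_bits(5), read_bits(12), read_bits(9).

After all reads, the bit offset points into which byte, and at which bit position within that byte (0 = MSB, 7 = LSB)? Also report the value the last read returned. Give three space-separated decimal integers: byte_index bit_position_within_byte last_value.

Answer: 5 2 213

Derivation:
Read 1: bits[0:11] width=11 -> value=419 (bin 00110100011); offset now 11 = byte 1 bit 3; 45 bits remain
Read 2: bits[11:16] width=5 -> value=27 (bin 11011); offset now 16 = byte 2 bit 0; 40 bits remain
Read 3: bits[16:21] width=5 -> value=28 (bin 11100); offset now 21 = byte 2 bit 5; 35 bits remain
Read 4: bits[21:33] width=12 -> value=1330 (bin 010100110010); offset now 33 = byte 4 bit 1; 23 bits remain
Read 5: bits[33:42] width=9 -> value=213 (bin 011010101); offset now 42 = byte 5 bit 2; 14 bits remain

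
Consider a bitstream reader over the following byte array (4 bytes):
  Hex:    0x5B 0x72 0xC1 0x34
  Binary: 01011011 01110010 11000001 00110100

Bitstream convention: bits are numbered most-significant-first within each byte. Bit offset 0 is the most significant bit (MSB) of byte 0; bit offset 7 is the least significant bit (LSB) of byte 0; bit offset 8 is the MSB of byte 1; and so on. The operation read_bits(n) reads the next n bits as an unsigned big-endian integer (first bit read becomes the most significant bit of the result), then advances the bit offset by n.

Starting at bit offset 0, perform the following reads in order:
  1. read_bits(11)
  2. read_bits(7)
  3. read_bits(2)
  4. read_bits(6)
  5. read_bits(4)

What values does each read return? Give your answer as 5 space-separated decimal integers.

Read 1: bits[0:11] width=11 -> value=731 (bin 01011011011); offset now 11 = byte 1 bit 3; 21 bits remain
Read 2: bits[11:18] width=7 -> value=75 (bin 1001011); offset now 18 = byte 2 bit 2; 14 bits remain
Read 3: bits[18:20] width=2 -> value=0 (bin 00); offset now 20 = byte 2 bit 4; 12 bits remain
Read 4: bits[20:26] width=6 -> value=4 (bin 000100); offset now 26 = byte 3 bit 2; 6 bits remain
Read 5: bits[26:30] width=4 -> value=13 (bin 1101); offset now 30 = byte 3 bit 6; 2 bits remain

Answer: 731 75 0 4 13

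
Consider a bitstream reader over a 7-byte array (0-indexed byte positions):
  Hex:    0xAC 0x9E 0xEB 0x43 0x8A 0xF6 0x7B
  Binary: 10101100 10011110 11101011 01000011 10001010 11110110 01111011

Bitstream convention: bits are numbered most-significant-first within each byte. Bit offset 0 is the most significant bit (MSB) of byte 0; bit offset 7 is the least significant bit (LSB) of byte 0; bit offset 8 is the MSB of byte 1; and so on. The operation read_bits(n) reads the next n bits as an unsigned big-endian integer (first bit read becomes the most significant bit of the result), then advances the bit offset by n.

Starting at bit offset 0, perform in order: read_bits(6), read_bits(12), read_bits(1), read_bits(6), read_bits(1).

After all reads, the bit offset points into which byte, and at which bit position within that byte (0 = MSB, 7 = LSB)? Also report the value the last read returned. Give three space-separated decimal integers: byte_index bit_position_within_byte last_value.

Answer: 3 2 1

Derivation:
Read 1: bits[0:6] width=6 -> value=43 (bin 101011); offset now 6 = byte 0 bit 6; 50 bits remain
Read 2: bits[6:18] width=12 -> value=635 (bin 001001111011); offset now 18 = byte 2 bit 2; 38 bits remain
Read 3: bits[18:19] width=1 -> value=1 (bin 1); offset now 19 = byte 2 bit 3; 37 bits remain
Read 4: bits[19:25] width=6 -> value=22 (bin 010110); offset now 25 = byte 3 bit 1; 31 bits remain
Read 5: bits[25:26] width=1 -> value=1 (bin 1); offset now 26 = byte 3 bit 2; 30 bits remain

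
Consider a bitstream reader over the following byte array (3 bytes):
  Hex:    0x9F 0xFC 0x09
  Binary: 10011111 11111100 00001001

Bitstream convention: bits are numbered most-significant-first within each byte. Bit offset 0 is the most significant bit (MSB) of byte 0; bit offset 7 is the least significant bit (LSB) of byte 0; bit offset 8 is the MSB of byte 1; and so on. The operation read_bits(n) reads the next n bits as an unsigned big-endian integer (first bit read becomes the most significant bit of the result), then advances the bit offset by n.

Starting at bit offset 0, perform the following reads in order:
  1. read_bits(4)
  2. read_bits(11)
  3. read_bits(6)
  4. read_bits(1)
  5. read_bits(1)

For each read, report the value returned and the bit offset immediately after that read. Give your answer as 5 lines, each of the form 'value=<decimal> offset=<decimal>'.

Answer: value=9 offset=4
value=2046 offset=15
value=1 offset=21
value=0 offset=22
value=0 offset=23

Derivation:
Read 1: bits[0:4] width=4 -> value=9 (bin 1001); offset now 4 = byte 0 bit 4; 20 bits remain
Read 2: bits[4:15] width=11 -> value=2046 (bin 11111111110); offset now 15 = byte 1 bit 7; 9 bits remain
Read 3: bits[15:21] width=6 -> value=1 (bin 000001); offset now 21 = byte 2 bit 5; 3 bits remain
Read 4: bits[21:22] width=1 -> value=0 (bin 0); offset now 22 = byte 2 bit 6; 2 bits remain
Read 5: bits[22:23] width=1 -> value=0 (bin 0); offset now 23 = byte 2 bit 7; 1 bits remain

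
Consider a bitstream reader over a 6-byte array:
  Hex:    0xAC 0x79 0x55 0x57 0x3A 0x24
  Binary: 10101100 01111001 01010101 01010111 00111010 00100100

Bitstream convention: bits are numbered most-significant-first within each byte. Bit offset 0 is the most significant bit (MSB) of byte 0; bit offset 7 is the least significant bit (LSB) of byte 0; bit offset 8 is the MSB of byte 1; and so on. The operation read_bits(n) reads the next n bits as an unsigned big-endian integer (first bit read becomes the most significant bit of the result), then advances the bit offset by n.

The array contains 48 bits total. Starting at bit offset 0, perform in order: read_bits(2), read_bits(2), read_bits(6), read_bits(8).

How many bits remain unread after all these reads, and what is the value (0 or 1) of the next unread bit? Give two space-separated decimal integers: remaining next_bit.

Answer: 30 0

Derivation:
Read 1: bits[0:2] width=2 -> value=2 (bin 10); offset now 2 = byte 0 bit 2; 46 bits remain
Read 2: bits[2:4] width=2 -> value=2 (bin 10); offset now 4 = byte 0 bit 4; 44 bits remain
Read 3: bits[4:10] width=6 -> value=49 (bin 110001); offset now 10 = byte 1 bit 2; 38 bits remain
Read 4: bits[10:18] width=8 -> value=229 (bin 11100101); offset now 18 = byte 2 bit 2; 30 bits remain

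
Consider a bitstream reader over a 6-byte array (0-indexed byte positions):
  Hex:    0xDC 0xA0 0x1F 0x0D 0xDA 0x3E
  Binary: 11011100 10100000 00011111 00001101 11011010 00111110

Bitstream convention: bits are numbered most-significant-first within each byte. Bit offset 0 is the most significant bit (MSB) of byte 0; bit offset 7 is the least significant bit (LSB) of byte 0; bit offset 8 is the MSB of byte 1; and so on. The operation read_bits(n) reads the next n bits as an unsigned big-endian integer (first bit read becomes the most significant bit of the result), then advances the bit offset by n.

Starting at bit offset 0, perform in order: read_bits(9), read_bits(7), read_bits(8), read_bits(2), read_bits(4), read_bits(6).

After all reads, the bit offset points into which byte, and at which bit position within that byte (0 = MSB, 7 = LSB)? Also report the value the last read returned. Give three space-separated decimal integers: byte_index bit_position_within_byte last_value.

Answer: 4 4 29

Derivation:
Read 1: bits[0:9] width=9 -> value=441 (bin 110111001); offset now 9 = byte 1 bit 1; 39 bits remain
Read 2: bits[9:16] width=7 -> value=32 (bin 0100000); offset now 16 = byte 2 bit 0; 32 bits remain
Read 3: bits[16:24] width=8 -> value=31 (bin 00011111); offset now 24 = byte 3 bit 0; 24 bits remain
Read 4: bits[24:26] width=2 -> value=0 (bin 00); offset now 26 = byte 3 bit 2; 22 bits remain
Read 5: bits[26:30] width=4 -> value=3 (bin 0011); offset now 30 = byte 3 bit 6; 18 bits remain
Read 6: bits[30:36] width=6 -> value=29 (bin 011101); offset now 36 = byte 4 bit 4; 12 bits remain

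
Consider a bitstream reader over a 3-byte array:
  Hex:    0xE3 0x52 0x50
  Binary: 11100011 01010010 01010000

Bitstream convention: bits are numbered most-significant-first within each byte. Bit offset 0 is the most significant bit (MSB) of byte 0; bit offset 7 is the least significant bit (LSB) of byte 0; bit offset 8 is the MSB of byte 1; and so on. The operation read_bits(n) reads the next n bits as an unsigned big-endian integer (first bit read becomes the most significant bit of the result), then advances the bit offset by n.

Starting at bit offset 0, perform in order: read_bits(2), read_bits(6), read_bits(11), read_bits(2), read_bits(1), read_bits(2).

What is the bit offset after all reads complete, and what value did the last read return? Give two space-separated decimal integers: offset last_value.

Read 1: bits[0:2] width=2 -> value=3 (bin 11); offset now 2 = byte 0 bit 2; 22 bits remain
Read 2: bits[2:8] width=6 -> value=35 (bin 100011); offset now 8 = byte 1 bit 0; 16 bits remain
Read 3: bits[8:19] width=11 -> value=658 (bin 01010010010); offset now 19 = byte 2 bit 3; 5 bits remain
Read 4: bits[19:21] width=2 -> value=2 (bin 10); offset now 21 = byte 2 bit 5; 3 bits remain
Read 5: bits[21:22] width=1 -> value=0 (bin 0); offset now 22 = byte 2 bit 6; 2 bits remain
Read 6: bits[22:24] width=2 -> value=0 (bin 00); offset now 24 = byte 3 bit 0; 0 bits remain

Answer: 24 0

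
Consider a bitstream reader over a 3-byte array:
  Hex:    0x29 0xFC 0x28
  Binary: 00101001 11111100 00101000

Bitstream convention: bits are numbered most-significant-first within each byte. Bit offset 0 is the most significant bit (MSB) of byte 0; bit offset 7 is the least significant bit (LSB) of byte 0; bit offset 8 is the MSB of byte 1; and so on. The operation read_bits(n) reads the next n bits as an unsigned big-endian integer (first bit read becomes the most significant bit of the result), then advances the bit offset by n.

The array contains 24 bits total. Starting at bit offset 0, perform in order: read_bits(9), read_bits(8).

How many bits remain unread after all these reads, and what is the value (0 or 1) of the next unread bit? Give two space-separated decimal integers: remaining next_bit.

Answer: 7 0

Derivation:
Read 1: bits[0:9] width=9 -> value=83 (bin 001010011); offset now 9 = byte 1 bit 1; 15 bits remain
Read 2: bits[9:17] width=8 -> value=248 (bin 11111000); offset now 17 = byte 2 bit 1; 7 bits remain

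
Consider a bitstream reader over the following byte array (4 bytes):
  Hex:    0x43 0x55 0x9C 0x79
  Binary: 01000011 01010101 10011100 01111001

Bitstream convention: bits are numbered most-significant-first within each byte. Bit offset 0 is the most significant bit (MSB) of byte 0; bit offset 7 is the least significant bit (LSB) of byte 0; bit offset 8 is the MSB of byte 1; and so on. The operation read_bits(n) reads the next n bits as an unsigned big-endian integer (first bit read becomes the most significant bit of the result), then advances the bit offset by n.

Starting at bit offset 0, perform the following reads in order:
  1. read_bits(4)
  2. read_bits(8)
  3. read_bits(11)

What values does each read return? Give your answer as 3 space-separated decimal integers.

Read 1: bits[0:4] width=4 -> value=4 (bin 0100); offset now 4 = byte 0 bit 4; 28 bits remain
Read 2: bits[4:12] width=8 -> value=53 (bin 00110101); offset now 12 = byte 1 bit 4; 20 bits remain
Read 3: bits[12:23] width=11 -> value=718 (bin 01011001110); offset now 23 = byte 2 bit 7; 9 bits remain

Answer: 4 53 718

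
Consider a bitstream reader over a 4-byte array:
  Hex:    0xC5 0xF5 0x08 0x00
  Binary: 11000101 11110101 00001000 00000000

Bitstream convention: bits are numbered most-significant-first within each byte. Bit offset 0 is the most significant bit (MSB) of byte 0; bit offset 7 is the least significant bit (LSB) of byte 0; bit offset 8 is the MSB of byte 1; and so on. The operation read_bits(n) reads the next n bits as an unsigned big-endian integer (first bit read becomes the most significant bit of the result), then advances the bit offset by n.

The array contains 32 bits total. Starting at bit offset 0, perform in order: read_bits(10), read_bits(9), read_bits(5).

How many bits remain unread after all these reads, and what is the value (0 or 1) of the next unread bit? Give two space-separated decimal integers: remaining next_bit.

Answer: 8 0

Derivation:
Read 1: bits[0:10] width=10 -> value=791 (bin 1100010111); offset now 10 = byte 1 bit 2; 22 bits remain
Read 2: bits[10:19] width=9 -> value=424 (bin 110101000); offset now 19 = byte 2 bit 3; 13 bits remain
Read 3: bits[19:24] width=5 -> value=8 (bin 01000); offset now 24 = byte 3 bit 0; 8 bits remain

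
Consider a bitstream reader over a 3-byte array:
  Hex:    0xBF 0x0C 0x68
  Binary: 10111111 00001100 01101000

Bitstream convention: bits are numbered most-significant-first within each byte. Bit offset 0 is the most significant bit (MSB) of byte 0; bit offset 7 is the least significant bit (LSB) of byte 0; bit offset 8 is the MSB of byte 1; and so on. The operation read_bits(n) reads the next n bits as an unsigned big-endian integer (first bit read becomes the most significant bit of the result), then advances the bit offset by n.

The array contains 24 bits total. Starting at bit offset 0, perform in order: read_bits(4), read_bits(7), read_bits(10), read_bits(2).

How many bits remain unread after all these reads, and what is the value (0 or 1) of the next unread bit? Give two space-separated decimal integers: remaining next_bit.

Answer: 1 0

Derivation:
Read 1: bits[0:4] width=4 -> value=11 (bin 1011); offset now 4 = byte 0 bit 4; 20 bits remain
Read 2: bits[4:11] width=7 -> value=120 (bin 1111000); offset now 11 = byte 1 bit 3; 13 bits remain
Read 3: bits[11:21] width=10 -> value=397 (bin 0110001101); offset now 21 = byte 2 bit 5; 3 bits remain
Read 4: bits[21:23] width=2 -> value=0 (bin 00); offset now 23 = byte 2 bit 7; 1 bits remain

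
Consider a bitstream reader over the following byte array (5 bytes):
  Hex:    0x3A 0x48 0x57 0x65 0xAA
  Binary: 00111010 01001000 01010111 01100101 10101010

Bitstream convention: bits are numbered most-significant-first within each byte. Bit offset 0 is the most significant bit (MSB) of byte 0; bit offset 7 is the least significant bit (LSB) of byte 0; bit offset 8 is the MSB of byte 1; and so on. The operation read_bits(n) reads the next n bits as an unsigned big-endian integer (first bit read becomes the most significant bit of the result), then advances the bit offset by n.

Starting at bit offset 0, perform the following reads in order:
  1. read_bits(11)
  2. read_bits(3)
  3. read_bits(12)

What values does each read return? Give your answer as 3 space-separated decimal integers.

Read 1: bits[0:11] width=11 -> value=466 (bin 00111010010); offset now 11 = byte 1 bit 3; 29 bits remain
Read 2: bits[11:14] width=3 -> value=2 (bin 010); offset now 14 = byte 1 bit 6; 26 bits remain
Read 3: bits[14:26] width=12 -> value=349 (bin 000101011101); offset now 26 = byte 3 bit 2; 14 bits remain

Answer: 466 2 349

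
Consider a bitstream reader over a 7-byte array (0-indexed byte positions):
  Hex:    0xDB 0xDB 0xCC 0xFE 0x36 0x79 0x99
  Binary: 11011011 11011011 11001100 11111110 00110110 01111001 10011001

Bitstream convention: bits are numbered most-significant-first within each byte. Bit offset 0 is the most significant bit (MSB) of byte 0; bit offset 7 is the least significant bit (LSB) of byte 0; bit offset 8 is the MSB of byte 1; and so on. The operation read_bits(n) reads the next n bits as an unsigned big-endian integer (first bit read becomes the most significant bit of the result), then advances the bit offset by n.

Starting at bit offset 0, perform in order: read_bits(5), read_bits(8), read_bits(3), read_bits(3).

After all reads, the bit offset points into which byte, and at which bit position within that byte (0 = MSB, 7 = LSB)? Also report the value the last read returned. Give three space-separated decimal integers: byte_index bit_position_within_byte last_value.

Read 1: bits[0:5] width=5 -> value=27 (bin 11011); offset now 5 = byte 0 bit 5; 51 bits remain
Read 2: bits[5:13] width=8 -> value=123 (bin 01111011); offset now 13 = byte 1 bit 5; 43 bits remain
Read 3: bits[13:16] width=3 -> value=3 (bin 011); offset now 16 = byte 2 bit 0; 40 bits remain
Read 4: bits[16:19] width=3 -> value=6 (bin 110); offset now 19 = byte 2 bit 3; 37 bits remain

Answer: 2 3 6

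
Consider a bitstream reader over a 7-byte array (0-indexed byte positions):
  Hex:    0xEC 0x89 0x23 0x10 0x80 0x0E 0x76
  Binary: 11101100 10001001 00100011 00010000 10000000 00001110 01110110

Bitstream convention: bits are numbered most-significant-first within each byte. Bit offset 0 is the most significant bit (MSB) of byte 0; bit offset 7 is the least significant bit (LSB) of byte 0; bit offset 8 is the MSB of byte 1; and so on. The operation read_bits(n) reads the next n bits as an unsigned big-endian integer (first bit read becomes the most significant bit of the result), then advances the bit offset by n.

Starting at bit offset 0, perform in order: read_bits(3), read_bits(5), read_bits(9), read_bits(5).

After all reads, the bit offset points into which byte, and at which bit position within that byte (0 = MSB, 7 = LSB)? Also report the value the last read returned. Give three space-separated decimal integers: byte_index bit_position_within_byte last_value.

Read 1: bits[0:3] width=3 -> value=7 (bin 111); offset now 3 = byte 0 bit 3; 53 bits remain
Read 2: bits[3:8] width=5 -> value=12 (bin 01100); offset now 8 = byte 1 bit 0; 48 bits remain
Read 3: bits[8:17] width=9 -> value=274 (bin 100010010); offset now 17 = byte 2 bit 1; 39 bits remain
Read 4: bits[17:22] width=5 -> value=8 (bin 01000); offset now 22 = byte 2 bit 6; 34 bits remain

Answer: 2 6 8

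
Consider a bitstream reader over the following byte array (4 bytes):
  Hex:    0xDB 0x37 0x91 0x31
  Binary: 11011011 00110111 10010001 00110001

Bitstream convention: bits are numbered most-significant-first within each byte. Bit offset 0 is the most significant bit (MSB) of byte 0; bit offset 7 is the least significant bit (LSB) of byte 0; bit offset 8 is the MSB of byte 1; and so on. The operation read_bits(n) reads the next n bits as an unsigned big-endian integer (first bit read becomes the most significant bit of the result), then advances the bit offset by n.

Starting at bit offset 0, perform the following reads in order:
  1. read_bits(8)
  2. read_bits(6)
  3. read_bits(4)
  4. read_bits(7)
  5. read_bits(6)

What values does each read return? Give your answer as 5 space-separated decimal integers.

Read 1: bits[0:8] width=8 -> value=219 (bin 11011011); offset now 8 = byte 1 bit 0; 24 bits remain
Read 2: bits[8:14] width=6 -> value=13 (bin 001101); offset now 14 = byte 1 bit 6; 18 bits remain
Read 3: bits[14:18] width=4 -> value=14 (bin 1110); offset now 18 = byte 2 bit 2; 14 bits remain
Read 4: bits[18:25] width=7 -> value=34 (bin 0100010); offset now 25 = byte 3 bit 1; 7 bits remain
Read 5: bits[25:31] width=6 -> value=24 (bin 011000); offset now 31 = byte 3 bit 7; 1 bits remain

Answer: 219 13 14 34 24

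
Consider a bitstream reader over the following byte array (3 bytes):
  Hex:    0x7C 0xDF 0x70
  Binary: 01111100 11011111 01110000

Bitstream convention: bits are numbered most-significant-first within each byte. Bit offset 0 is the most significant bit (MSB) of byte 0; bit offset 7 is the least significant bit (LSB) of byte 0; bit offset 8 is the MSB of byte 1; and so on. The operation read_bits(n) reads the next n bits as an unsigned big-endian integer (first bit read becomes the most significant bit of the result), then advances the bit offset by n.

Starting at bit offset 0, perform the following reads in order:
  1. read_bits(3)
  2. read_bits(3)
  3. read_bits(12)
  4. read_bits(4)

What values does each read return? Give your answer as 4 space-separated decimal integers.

Read 1: bits[0:3] width=3 -> value=3 (bin 011); offset now 3 = byte 0 bit 3; 21 bits remain
Read 2: bits[3:6] width=3 -> value=7 (bin 111); offset now 6 = byte 0 bit 6; 18 bits remain
Read 3: bits[6:18] width=12 -> value=893 (bin 001101111101); offset now 18 = byte 2 bit 2; 6 bits remain
Read 4: bits[18:22] width=4 -> value=12 (bin 1100); offset now 22 = byte 2 bit 6; 2 bits remain

Answer: 3 7 893 12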